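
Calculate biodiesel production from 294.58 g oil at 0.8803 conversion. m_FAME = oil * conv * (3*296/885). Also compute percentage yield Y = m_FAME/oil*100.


m_FAME = oil * conv * (3 * 296 / 885) = oil * conv * (888/885)
= 294.58 * 0.8803 * 888 / 885
= 260.1978 g
Y = m_FAME / oil * 100 = conv * (888/885) * 100
= 0.8803 * 888 / 885 * 100
= 88.33%

260.1978 g FAME; Y = 88.33%


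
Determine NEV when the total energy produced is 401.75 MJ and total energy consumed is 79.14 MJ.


NEV = E_out - E_in
= 401.75 - 79.14
= 322.6100 MJ

322.6100 MJ


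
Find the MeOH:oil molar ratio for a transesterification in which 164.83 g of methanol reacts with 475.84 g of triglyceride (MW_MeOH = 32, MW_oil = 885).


Molar ratio = n_MeOH / n_oil = (MeOH/32) / (oil/885) = (MeOH * 885) / (32 * oil)
= (164.83 * 885) / (32 * 475.84)
= 9.5801

9.5801


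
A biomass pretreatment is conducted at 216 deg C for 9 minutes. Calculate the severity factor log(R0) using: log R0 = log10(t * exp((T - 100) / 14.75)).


logR0 = log10(t * exp((T - 100) / 14.75))
= log10(9 * exp((216 - 100) / 14.75))
= 4.3697

4.3697


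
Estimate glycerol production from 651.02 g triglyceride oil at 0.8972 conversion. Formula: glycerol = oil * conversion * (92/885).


glycerol = oil * conv * (92/885)
= 651.02 * 0.8972 * 92 / 885
= 60.7195 g

60.7195 g


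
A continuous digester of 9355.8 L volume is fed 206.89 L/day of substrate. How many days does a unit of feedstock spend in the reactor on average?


HRT = V / Q
= 9355.8 / 206.89
= 45.2211 days

45.2211 days


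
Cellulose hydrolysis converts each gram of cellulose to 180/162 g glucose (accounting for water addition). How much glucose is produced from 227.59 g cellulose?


glucose = cellulose * 180/162
= 227.59 * 180/162
= 252.8778 g

252.8778 g


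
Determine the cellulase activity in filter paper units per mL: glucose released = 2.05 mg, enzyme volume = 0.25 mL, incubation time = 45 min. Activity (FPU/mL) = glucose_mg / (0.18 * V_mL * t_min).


Activity = glucose_mg / (0.18 mg/umol * V_mL * t_min)
= 2.05 / (0.18 * 0.25 * 45)
= 1.0123 FPU/mL

1.0123 FPU/mL


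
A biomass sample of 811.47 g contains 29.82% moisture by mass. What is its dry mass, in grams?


Wd = Ww * (1 - MC/100)
= 811.47 * (1 - 29.82/100)
= 569.4896 g

569.4896 g


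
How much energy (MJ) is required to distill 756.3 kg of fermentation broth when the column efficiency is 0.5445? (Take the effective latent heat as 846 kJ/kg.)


E = m * 846 / (eta * 1000)
= 756.3 * 846 / (0.5445 * 1000)
= 1175.0777 MJ

1175.0777 MJ


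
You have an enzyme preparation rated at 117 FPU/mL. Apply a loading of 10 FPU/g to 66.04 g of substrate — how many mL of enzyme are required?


V = dosage * m_sub / activity
V = 10 * 66.04 / 117
V = 5.6444 mL

5.6444 mL


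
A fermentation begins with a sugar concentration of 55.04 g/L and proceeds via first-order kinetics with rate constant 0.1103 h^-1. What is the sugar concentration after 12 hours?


S = S0 * exp(-k * t)
S = 55.04 * exp(-0.1103 * 12)
S = 14.6503 g/L

14.6503 g/L


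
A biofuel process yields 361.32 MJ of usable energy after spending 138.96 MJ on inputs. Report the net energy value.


NEV = E_out - E_in
= 361.32 - 138.96
= 222.3600 MJ

222.3600 MJ


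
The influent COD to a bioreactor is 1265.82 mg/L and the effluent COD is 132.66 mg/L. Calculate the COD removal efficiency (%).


eta = (COD_in - COD_out) / COD_in * 100
= (1265.82 - 132.66) / 1265.82 * 100
= 89.5198%

89.5198%


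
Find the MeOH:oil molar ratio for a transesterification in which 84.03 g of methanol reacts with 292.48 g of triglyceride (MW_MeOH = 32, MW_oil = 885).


Molar ratio = n_MeOH / n_oil = (MeOH/32) / (oil/885) = (MeOH * 885) / (32 * oil)
= (84.03 * 885) / (32 * 292.48)
= 7.9457

7.9457


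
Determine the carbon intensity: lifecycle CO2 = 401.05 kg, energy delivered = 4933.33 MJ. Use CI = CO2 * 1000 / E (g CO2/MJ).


CI = CO2 * 1000 / E
= 401.05 * 1000 / 4933.33
= 81.2940 g CO2/MJ

81.2940 g CO2/MJ


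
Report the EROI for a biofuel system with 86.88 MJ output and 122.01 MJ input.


EROI = E_out / E_in
= 86.88 / 122.01
= 0.7121

0.7121


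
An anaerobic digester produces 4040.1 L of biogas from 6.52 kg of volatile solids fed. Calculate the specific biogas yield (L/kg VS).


Y = V / VS
= 4040.1 / 6.52
= 619.6472 L/kg VS

619.6472 L/kg VS


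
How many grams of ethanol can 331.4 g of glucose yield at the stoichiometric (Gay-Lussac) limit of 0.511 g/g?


Theoretical ethanol yield: m_EtOH = 0.511 * m_glucose
m_EtOH = 0.511 * 331.4 = 169.3454 g

169.3454 g


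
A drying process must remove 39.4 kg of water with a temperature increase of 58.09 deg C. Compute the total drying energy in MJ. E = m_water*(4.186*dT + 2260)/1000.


E = m_water * (4.186 * dT + 2260) / 1000
= 39.4 * (4.186 * 58.09 + 2260) / 1000
= 98.6247 MJ

98.6247 MJ


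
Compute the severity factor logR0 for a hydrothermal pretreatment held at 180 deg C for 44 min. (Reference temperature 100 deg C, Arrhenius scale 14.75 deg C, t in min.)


logR0 = log10(t * exp((T - 100) / 14.75))
= log10(44 * exp((180 - 100) / 14.75))
= 3.9989

3.9989


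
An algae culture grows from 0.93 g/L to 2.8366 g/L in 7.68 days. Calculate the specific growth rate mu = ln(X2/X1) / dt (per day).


mu = ln(X2/X1) / dt
= ln(2.8366/0.93) / 7.68
= 0.1452 per day

0.1452 per day


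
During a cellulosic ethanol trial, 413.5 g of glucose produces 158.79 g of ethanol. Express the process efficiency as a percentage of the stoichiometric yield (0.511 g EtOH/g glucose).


Fermentation efficiency = (actual / (0.511 * glucose)) * 100
= (158.79 / (0.511 * 413.5)) * 100
= 75.1496%

75.1496%


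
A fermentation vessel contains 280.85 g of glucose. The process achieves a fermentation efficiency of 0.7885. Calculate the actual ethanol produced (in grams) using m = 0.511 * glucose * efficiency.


Actual ethanol: m = 0.511 * 280.85 * 0.7885
m = 113.1611 g

113.1611 g


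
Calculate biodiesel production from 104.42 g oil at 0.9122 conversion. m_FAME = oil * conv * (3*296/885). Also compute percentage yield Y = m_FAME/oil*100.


m_FAME = oil * conv * (3 * 296 / 885) = oil * conv * (888/885)
= 104.42 * 0.9122 * 888 / 885
= 95.5748 g
Y = m_FAME / oil * 100 = conv * (888/885) * 100
= 0.9122 * 888 / 885 * 100
= 91.53%

95.5748 g FAME; Y = 91.53%


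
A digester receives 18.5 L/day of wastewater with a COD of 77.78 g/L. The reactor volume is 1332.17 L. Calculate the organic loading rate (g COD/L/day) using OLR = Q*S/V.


OLR = Q * S / V
= 18.5 * 77.78 / 1332.17
= 1.0801 g/L/day

1.0801 g/L/day


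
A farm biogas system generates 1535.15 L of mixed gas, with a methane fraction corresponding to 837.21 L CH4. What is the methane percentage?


CH4% = V_CH4 / V_total * 100
= 837.21 / 1535.15 * 100
= 54.5360%

54.5360%


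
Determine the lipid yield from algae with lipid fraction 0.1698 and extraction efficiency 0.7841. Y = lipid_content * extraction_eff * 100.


Y = lipid_content * extraction_eff * 100
= 0.1698 * 0.7841 * 100
= 13.3140%

13.3140%


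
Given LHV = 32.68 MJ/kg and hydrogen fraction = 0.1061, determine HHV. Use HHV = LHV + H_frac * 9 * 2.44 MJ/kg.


HHV = LHV + H_frac * 9 * 2.44
= 32.68 + 0.1061 * 9 * 2.44
= 35.0100 MJ/kg

35.0100 MJ/kg


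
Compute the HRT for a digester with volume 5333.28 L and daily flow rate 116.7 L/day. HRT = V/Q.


HRT = V / Q
= 5333.28 / 116.7
= 45.7008 days

45.7008 days


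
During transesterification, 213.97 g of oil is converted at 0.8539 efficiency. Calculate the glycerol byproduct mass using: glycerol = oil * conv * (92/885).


glycerol = oil * conv * (92/885)
= 213.97 * 0.8539 * 92 / 885
= 18.9935 g

18.9935 g


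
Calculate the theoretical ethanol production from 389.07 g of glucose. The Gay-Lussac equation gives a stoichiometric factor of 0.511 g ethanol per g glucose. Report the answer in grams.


Theoretical ethanol yield: m_EtOH = 0.511 * m_glucose
m_EtOH = 0.511 * 389.07 = 198.8148 g

198.8148 g


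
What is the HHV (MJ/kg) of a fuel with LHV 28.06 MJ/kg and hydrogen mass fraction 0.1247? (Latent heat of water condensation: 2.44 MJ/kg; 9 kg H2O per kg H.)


HHV = LHV + H_frac * 9 * 2.44
= 28.06 + 0.1247 * 9 * 2.44
= 30.7984 MJ/kg

30.7984 MJ/kg


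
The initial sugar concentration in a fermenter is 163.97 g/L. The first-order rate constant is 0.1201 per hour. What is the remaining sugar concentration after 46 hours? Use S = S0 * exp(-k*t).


S = S0 * exp(-k * t)
S = 163.97 * exp(-0.1201 * 46)
S = 0.6538 g/L

0.6538 g/L


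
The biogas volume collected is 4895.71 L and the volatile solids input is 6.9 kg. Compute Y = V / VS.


Y = V / VS
= 4895.71 / 6.9
= 709.5232 L/kg VS

709.5232 L/kg VS


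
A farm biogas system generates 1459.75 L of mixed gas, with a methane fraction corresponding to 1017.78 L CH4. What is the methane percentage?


CH4% = V_CH4 / V_total * 100
= 1017.78 / 1459.75 * 100
= 69.7229%

69.7229%


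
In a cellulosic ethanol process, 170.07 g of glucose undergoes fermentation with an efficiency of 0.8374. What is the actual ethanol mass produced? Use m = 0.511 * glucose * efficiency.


Actual ethanol: m = 0.511 * 170.07 * 0.8374
m = 72.7749 g

72.7749 g


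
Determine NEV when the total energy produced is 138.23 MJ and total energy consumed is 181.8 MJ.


NEV = E_out - E_in
= 138.23 - 181.8
= -43.5700 MJ

-43.5700 MJ


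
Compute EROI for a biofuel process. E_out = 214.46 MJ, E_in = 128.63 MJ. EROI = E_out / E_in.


EROI = E_out / E_in
= 214.46 / 128.63
= 1.6673

1.6673


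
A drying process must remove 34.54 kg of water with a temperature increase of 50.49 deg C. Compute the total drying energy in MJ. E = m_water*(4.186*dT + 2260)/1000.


E = m_water * (4.186 * dT + 2260) / 1000
= 34.54 * (4.186 * 50.49 + 2260) / 1000
= 85.3605 MJ

85.3605 MJ


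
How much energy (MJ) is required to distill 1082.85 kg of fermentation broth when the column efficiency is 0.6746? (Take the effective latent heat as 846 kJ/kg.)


E = m * 846 / (eta * 1000)
= 1082.85 * 846 / (0.6746 * 1000)
= 1357.9767 MJ

1357.9767 MJ


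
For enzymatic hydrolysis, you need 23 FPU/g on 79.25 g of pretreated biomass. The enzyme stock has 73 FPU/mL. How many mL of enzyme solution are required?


V = dosage * m_sub / activity
V = 23 * 79.25 / 73
V = 24.9692 mL

24.9692 mL


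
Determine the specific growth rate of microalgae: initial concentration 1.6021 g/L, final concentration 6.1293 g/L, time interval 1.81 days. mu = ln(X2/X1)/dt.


mu = ln(X2/X1) / dt
= ln(6.1293/1.6021) / 1.81
= 0.7413 per day

0.7413 per day


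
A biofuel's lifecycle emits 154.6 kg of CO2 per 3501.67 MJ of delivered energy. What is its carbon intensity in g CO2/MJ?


CI = CO2 * 1000 / E
= 154.6 * 1000 / 3501.67
= 44.1504 g CO2/MJ

44.1504 g CO2/MJ


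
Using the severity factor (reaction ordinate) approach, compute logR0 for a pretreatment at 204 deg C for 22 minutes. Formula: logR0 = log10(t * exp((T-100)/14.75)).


logR0 = log10(t * exp((T - 100) / 14.75))
= log10(22 * exp((204 - 100) / 14.75))
= 4.4046

4.4046


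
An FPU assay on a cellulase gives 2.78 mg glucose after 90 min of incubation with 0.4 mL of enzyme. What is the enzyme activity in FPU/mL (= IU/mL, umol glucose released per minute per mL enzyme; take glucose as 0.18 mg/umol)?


Activity = glucose_mg / (0.18 mg/umol * V_mL * t_min)
= 2.78 / (0.18 * 0.4 * 90)
= 0.4290 FPU/mL

0.4290 FPU/mL


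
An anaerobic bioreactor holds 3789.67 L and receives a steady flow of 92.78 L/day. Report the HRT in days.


HRT = V / Q
= 3789.67 / 92.78
= 40.8458 days

40.8458 days


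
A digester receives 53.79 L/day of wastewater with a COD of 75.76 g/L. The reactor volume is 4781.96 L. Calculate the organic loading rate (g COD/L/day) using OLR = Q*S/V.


OLR = Q * S / V
= 53.79 * 75.76 / 4781.96
= 0.8522 g/L/day

0.8522 g/L/day


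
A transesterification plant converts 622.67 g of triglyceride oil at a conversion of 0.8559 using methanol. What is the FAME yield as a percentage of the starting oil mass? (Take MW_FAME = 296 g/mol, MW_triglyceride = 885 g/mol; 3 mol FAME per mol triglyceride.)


m_FAME = oil * conv * (3 * 296 / 885) = oil * conv * (888/885)
= 622.67 * 0.8559 * 888 / 885
= 534.7498 g
Y = m_FAME / oil * 100 = conv * (888/885) * 100
= 0.8559 * 888 / 885 * 100
= 85.88%

85.88%


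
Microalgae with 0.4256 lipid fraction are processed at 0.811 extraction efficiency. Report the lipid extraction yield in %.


Y = lipid_content * extraction_eff * 100
= 0.4256 * 0.811 * 100
= 34.5162%

34.5162%


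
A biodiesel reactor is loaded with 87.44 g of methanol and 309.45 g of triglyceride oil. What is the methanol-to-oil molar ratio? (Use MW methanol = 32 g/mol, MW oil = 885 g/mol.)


Molar ratio = n_MeOH / n_oil = (MeOH/32) / (oil/885) = (MeOH * 885) / (32 * oil)
= (87.44 * 885) / (32 * 309.45)
= 7.8147

7.8147


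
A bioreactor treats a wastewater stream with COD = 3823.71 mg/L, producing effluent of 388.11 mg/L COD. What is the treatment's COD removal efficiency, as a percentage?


eta = (COD_in - COD_out) / COD_in * 100
= (3823.71 - 388.11) / 3823.71 * 100
= 89.8499%

89.8499%


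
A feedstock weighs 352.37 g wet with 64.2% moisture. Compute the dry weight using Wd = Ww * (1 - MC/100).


Wd = Ww * (1 - MC/100)
= 352.37 * (1 - 64.2/100)
= 126.1485 g

126.1485 g


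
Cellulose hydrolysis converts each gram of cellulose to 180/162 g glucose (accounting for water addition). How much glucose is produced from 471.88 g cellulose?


glucose = cellulose * 180/162
= 471.88 * 180/162
= 524.3111 g

524.3111 g


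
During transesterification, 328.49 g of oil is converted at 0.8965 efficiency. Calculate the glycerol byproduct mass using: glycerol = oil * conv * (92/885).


glycerol = oil * conv * (92/885)
= 328.49 * 0.8965 * 92 / 885
= 30.6138 g

30.6138 g


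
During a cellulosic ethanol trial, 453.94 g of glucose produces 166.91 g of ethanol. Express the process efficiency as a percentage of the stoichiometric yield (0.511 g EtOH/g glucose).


Fermentation efficiency = (actual / (0.511 * glucose)) * 100
= (166.91 / (0.511 * 453.94)) * 100
= 71.9553%

71.9553%


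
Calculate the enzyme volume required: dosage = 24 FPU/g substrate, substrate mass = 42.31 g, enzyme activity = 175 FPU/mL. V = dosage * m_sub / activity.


V = dosage * m_sub / activity
V = 24 * 42.31 / 175
V = 5.8025 mL

5.8025 mL


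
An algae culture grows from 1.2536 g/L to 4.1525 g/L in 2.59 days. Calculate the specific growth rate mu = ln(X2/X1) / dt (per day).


mu = ln(X2/X1) / dt
= ln(4.1525/1.2536) / 2.59
= 0.4624 per day

0.4624 per day


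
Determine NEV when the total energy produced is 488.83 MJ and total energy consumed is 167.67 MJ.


NEV = E_out - E_in
= 488.83 - 167.67
= 321.1600 MJ

321.1600 MJ


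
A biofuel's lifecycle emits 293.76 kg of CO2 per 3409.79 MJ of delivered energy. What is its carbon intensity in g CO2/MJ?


CI = CO2 * 1000 / E
= 293.76 * 1000 / 3409.79
= 86.1519 g CO2/MJ

86.1519 g CO2/MJ


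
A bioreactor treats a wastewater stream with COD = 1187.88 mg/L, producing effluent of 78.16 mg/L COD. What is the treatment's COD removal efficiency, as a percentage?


eta = (COD_in - COD_out) / COD_in * 100
= (1187.88 - 78.16) / 1187.88 * 100
= 93.4202%

93.4202%


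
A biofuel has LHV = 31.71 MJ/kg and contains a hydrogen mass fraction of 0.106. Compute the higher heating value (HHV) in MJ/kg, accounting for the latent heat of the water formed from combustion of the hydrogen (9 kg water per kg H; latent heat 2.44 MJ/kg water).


HHV = LHV + H_frac * 9 * 2.44
= 31.71 + 0.106 * 9 * 2.44
= 34.0378 MJ/kg

34.0378 MJ/kg


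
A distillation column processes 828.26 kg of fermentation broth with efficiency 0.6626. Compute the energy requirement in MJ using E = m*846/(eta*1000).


E = m * 846 / (eta * 1000)
= 828.26 * 846 / (0.6626 * 1000)
= 1057.5128 MJ

1057.5128 MJ


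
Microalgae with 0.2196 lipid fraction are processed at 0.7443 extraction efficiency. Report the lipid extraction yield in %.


Y = lipid_content * extraction_eff * 100
= 0.2196 * 0.7443 * 100
= 16.3448%

16.3448%


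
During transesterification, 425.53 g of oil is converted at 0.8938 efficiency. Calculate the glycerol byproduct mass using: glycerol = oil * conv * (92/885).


glycerol = oil * conv * (92/885)
= 425.53 * 0.8938 * 92 / 885
= 39.5380 g

39.5380 g


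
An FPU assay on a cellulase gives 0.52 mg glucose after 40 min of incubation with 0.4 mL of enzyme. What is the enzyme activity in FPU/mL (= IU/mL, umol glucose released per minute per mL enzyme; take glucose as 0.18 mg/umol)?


Activity = glucose_mg / (0.18 mg/umol * V_mL * t_min)
= 0.52 / (0.18 * 0.4 * 40)
= 0.1806 FPU/mL

0.1806 FPU/mL


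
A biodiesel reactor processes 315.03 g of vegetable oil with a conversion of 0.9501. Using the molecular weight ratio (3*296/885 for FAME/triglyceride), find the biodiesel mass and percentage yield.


m_FAME = oil * conv * (3 * 296 / 885) = oil * conv * (888/885)
= 315.03 * 0.9501 * 888 / 885
= 300.3246 g
Y = m_FAME / oil * 100 = conv * (888/885) * 100
= 0.9501 * 888 / 885 * 100
= 95.33%

300.3246 g FAME; Y = 95.33%


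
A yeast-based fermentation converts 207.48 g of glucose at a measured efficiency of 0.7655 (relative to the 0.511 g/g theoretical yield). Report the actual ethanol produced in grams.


Actual ethanol: m = 0.511 * 207.48 * 0.7655
m = 81.1601 g

81.1601 g


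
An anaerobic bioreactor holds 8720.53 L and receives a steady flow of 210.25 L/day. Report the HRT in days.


HRT = V / Q
= 8720.53 / 210.25
= 41.4770 days

41.4770 days


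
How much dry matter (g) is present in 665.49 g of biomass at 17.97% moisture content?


Wd = Ww * (1 - MC/100)
= 665.49 * (1 - 17.97/100)
= 545.9014 g

545.9014 g


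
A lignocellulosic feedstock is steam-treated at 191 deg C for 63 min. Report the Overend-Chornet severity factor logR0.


logR0 = log10(t * exp((T - 100) / 14.75))
= log10(63 * exp((191 - 100) / 14.75))
= 4.4787

4.4787


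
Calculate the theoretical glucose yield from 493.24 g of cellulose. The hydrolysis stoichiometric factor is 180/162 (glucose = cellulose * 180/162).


glucose = cellulose * 180/162
= 493.24 * 180/162
= 548.0444 g

548.0444 g


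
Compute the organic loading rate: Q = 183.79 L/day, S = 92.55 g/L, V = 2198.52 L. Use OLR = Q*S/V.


OLR = Q * S / V
= 183.79 * 92.55 / 2198.52
= 7.7369 g/L/day

7.7369 g/L/day


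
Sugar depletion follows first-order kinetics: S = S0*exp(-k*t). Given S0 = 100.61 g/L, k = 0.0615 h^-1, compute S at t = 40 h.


S = S0 * exp(-k * t)
S = 100.61 * exp(-0.0615 * 40)
S = 8.5956 g/L

8.5956 g/L


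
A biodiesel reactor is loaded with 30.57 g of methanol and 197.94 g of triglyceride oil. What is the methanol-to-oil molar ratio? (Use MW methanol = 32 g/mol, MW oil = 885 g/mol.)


Molar ratio = n_MeOH / n_oil = (MeOH/32) / (oil/885) = (MeOH * 885) / (32 * oil)
= (30.57 * 885) / (32 * 197.94)
= 4.2713

4.2713


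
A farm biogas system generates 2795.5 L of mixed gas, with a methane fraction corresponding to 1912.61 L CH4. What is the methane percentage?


CH4% = V_CH4 / V_total * 100
= 1912.61 / 2795.5 * 100
= 68.4175%

68.4175%


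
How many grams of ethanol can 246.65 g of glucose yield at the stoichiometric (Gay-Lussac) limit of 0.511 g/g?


Theoretical ethanol yield: m_EtOH = 0.511 * m_glucose
m_EtOH = 0.511 * 246.65 = 126.0382 g

126.0382 g


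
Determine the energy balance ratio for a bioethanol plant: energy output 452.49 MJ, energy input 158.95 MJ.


EROI = E_out / E_in
= 452.49 / 158.95
= 2.8467

2.8467


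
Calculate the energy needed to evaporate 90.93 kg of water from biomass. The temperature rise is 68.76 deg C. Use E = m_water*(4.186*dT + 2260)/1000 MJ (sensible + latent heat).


E = m_water * (4.186 * dT + 2260) / 1000
= 90.93 * (4.186 * 68.76 + 2260) / 1000
= 231.6741 MJ

231.6741 MJ


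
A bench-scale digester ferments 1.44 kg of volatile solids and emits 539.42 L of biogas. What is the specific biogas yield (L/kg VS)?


Y = V / VS
= 539.42 / 1.44
= 374.5972 L/kg VS

374.5972 L/kg VS


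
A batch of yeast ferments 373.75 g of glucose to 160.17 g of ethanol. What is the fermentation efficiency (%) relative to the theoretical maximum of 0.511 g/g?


Fermentation efficiency = (actual / (0.511 * glucose)) * 100
= (160.17 / (0.511 * 373.75)) * 100
= 83.8647%

83.8647%


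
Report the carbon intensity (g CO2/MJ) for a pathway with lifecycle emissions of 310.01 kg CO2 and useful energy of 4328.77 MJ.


CI = CO2 * 1000 / E
= 310.01 * 1000 / 4328.77
= 71.6162 g CO2/MJ

71.6162 g CO2/MJ


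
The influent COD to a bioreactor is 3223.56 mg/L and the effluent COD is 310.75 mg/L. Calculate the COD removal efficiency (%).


eta = (COD_in - COD_out) / COD_in * 100
= (3223.56 - 310.75) / 3223.56 * 100
= 90.3600%

90.3600%


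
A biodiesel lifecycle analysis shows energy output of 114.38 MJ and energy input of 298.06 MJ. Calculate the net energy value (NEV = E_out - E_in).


NEV = E_out - E_in
= 114.38 - 298.06
= -183.6800 MJ

-183.6800 MJ


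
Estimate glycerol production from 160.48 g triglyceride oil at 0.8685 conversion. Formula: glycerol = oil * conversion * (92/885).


glycerol = oil * conv * (92/885)
= 160.48 * 0.8685 * 92 / 885
= 14.4889 g

14.4889 g


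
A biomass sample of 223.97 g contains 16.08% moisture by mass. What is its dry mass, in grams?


Wd = Ww * (1 - MC/100)
= 223.97 * (1 - 16.08/100)
= 187.9556 g

187.9556 g


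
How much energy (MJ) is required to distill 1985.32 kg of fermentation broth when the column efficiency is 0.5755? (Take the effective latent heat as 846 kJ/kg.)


E = m * 846 / (eta * 1000)
= 1985.32 * 846 / (0.5755 * 1000)
= 2918.4721 MJ

2918.4721 MJ


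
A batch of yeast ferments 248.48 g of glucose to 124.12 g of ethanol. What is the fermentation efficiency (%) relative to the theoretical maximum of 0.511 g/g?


Fermentation efficiency = (actual / (0.511 * glucose)) * 100
= (124.12 / (0.511 * 248.48)) * 100
= 97.7529%

97.7529%


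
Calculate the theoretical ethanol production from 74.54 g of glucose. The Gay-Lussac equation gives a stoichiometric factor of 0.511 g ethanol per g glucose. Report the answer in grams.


Theoretical ethanol yield: m_EtOH = 0.511 * m_glucose
m_EtOH = 0.511 * 74.54 = 38.0899 g

38.0899 g


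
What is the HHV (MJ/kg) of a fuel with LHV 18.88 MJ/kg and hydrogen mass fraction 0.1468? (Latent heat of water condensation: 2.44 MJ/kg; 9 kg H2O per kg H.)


HHV = LHV + H_frac * 9 * 2.44
= 18.88 + 0.1468 * 9 * 2.44
= 22.1037 MJ/kg

22.1037 MJ/kg


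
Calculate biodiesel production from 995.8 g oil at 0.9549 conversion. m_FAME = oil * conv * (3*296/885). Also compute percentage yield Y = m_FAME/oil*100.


m_FAME = oil * conv * (3 * 296 / 885) = oil * conv * (888/885)
= 995.8 * 0.9549 * 888 / 885
= 954.1128 g
Y = m_FAME / oil * 100 = conv * (888/885) * 100
= 0.9549 * 888 / 885 * 100
= 95.81%

954.1128 g FAME; Y = 95.81%


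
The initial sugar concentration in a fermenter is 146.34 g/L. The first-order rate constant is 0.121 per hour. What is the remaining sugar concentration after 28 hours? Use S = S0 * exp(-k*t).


S = S0 * exp(-k * t)
S = 146.34 * exp(-0.121 * 28)
S = 4.9428 g/L

4.9428 g/L


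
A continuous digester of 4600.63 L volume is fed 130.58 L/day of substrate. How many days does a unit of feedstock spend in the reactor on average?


HRT = V / Q
= 4600.63 / 130.58
= 35.2323 days

35.2323 days


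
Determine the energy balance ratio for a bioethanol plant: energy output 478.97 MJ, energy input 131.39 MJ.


EROI = E_out / E_in
= 478.97 / 131.39
= 3.6454

3.6454


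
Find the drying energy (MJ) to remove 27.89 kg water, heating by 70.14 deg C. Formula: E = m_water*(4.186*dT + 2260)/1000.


E = m_water * (4.186 * dT + 2260) / 1000
= 27.89 * (4.186 * 70.14 + 2260) / 1000
= 71.2201 MJ

71.2201 MJ


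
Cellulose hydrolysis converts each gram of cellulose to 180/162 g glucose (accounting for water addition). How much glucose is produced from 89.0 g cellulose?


glucose = cellulose * 180/162
= 89.0 * 180/162
= 98.8889 g

98.8889 g


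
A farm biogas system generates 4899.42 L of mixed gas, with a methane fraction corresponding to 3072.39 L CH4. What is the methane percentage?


CH4% = V_CH4 / V_total * 100
= 3072.39 / 4899.42 * 100
= 62.7093%

62.7093%


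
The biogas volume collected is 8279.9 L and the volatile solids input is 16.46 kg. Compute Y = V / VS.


Y = V / VS
= 8279.9 / 16.46
= 503.0316 L/kg VS

503.0316 L/kg VS


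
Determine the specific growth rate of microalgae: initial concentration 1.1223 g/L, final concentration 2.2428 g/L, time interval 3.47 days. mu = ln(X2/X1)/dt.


mu = ln(X2/X1) / dt
= ln(2.2428/1.1223) / 3.47
= 0.1995 per day

0.1995 per day


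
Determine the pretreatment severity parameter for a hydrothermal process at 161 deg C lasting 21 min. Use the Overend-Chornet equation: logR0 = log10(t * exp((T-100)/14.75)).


logR0 = log10(t * exp((T - 100) / 14.75))
= log10(21 * exp((161 - 100) / 14.75))
= 3.1183

3.1183


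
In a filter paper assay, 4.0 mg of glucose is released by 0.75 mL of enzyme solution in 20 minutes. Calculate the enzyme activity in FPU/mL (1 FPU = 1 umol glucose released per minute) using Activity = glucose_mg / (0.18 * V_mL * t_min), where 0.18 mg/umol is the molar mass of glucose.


Activity = glucose_mg / (0.18 mg/umol * V_mL * t_min)
= 4.0 / (0.18 * 0.75 * 20)
= 1.4815 FPU/mL

1.4815 FPU/mL


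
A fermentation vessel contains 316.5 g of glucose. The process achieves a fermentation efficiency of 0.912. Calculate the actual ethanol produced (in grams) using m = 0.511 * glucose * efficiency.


Actual ethanol: m = 0.511 * 316.5 * 0.912
m = 147.4991 g

147.4991 g


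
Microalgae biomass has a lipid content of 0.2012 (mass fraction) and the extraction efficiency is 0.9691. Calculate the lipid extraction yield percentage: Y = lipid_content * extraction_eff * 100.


Y = lipid_content * extraction_eff * 100
= 0.2012 * 0.9691 * 100
= 19.4983%

19.4983%


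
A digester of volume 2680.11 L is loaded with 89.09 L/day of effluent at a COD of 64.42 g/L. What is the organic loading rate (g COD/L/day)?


OLR = Q * S / V
= 89.09 * 64.42 / 2680.11
= 2.1414 g/L/day

2.1414 g/L/day


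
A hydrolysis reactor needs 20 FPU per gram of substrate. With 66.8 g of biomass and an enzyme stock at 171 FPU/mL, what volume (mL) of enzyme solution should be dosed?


V = dosage * m_sub / activity
V = 20 * 66.8 / 171
V = 7.8129 mL

7.8129 mL


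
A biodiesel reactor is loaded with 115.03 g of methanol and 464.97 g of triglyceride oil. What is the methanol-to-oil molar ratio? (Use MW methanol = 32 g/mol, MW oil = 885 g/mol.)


Molar ratio = n_MeOH / n_oil = (MeOH/32) / (oil/885) = (MeOH * 885) / (32 * oil)
= (115.03 * 885) / (32 * 464.97)
= 6.8419

6.8419


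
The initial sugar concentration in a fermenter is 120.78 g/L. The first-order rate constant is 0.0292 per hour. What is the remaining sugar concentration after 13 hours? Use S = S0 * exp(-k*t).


S = S0 * exp(-k * t)
S = 120.78 * exp(-0.0292 * 13)
S = 82.6298 g/L

82.6298 g/L


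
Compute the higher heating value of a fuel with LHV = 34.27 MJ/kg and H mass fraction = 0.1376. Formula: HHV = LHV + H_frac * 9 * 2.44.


HHV = LHV + H_frac * 9 * 2.44
= 34.27 + 0.1376 * 9 * 2.44
= 37.2917 MJ/kg

37.2917 MJ/kg


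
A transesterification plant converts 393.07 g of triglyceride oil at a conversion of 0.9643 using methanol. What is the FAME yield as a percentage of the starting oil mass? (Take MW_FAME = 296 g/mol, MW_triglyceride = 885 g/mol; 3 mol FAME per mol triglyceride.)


m_FAME = oil * conv * (3 * 296 / 885) = oil * conv * (888/885)
= 393.07 * 0.9643 * 888 / 885
= 380.3223 g
Y = m_FAME / oil * 100 = conv * (888/885) * 100
= 0.9643 * 888 / 885 * 100
= 96.76%

96.76%


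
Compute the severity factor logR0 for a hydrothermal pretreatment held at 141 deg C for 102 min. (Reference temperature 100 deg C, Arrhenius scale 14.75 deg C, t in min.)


logR0 = log10(t * exp((T - 100) / 14.75))
= log10(102 * exp((141 - 100) / 14.75))
= 3.2158

3.2158


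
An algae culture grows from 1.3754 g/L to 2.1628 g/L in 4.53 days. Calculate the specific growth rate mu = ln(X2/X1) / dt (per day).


mu = ln(X2/X1) / dt
= ln(2.1628/1.3754) / 4.53
= 0.0999 per day

0.0999 per day


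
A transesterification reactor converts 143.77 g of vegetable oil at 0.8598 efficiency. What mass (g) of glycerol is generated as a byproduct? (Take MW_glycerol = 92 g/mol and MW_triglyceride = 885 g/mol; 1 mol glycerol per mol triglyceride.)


glycerol = oil * conv * (92/885)
= 143.77 * 0.8598 * 92 / 885
= 12.8502 g

12.8502 g


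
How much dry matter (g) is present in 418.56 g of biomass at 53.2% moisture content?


Wd = Ww * (1 - MC/100)
= 418.56 * (1 - 53.2/100)
= 195.8861 g

195.8861 g


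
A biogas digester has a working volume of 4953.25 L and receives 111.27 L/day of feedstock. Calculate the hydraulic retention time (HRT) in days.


HRT = V / Q
= 4953.25 / 111.27
= 44.5156 days

44.5156 days


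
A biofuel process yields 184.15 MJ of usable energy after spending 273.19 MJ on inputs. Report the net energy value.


NEV = E_out - E_in
= 184.15 - 273.19
= -89.0400 MJ

-89.0400 MJ


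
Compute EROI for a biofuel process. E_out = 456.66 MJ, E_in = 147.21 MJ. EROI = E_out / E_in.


EROI = E_out / E_in
= 456.66 / 147.21
= 3.1021

3.1021


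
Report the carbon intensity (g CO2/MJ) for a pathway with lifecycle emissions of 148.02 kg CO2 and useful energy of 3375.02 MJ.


CI = CO2 * 1000 / E
= 148.02 * 1000 / 3375.02
= 43.8575 g CO2/MJ

43.8575 g CO2/MJ


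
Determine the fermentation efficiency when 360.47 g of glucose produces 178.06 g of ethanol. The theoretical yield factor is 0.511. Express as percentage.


Fermentation efficiency = (actual / (0.511 * glucose)) * 100
= (178.06 / (0.511 * 360.47)) * 100
= 96.6666%

96.6666%


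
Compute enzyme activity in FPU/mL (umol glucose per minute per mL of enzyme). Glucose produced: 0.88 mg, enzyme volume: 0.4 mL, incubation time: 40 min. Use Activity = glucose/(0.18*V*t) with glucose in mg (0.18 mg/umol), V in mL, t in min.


Activity = glucose_mg / (0.18 mg/umol * V_mL * t_min)
= 0.88 / (0.18 * 0.4 * 40)
= 0.3056 FPU/mL

0.3056 FPU/mL


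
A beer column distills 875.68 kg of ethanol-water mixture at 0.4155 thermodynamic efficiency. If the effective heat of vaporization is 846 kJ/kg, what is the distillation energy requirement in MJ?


E = m * 846 / (eta * 1000)
= 875.68 * 846 / (0.4155 * 1000)
= 1782.9730 MJ

1782.9730 MJ


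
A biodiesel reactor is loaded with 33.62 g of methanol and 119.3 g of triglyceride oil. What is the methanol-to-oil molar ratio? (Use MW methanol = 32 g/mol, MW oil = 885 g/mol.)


Molar ratio = n_MeOH / n_oil = (MeOH/32) / (oil/885) = (MeOH * 885) / (32 * oil)
= (33.62 * 885) / (32 * 119.3)
= 7.7938

7.7938


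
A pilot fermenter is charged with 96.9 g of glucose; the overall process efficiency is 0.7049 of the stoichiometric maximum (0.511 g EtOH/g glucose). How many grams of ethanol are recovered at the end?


Actual ethanol: m = 0.511 * 96.9 * 0.7049
m = 34.9038 g

34.9038 g


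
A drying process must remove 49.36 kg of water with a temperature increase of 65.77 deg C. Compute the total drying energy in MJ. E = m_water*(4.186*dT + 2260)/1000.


E = m_water * (4.186 * dT + 2260) / 1000
= 49.36 * (4.186 * 65.77 + 2260) / 1000
= 125.1431 MJ

125.1431 MJ


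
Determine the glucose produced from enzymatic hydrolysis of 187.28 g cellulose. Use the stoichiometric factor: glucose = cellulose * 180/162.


glucose = cellulose * 180/162
= 187.28 * 180/162
= 208.0889 g

208.0889 g


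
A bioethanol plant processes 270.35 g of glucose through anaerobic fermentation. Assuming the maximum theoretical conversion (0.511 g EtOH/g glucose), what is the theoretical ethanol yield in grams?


Theoretical ethanol yield: m_EtOH = 0.511 * m_glucose
m_EtOH = 0.511 * 270.35 = 138.1489 g

138.1489 g


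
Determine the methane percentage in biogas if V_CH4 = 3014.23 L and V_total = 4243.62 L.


CH4% = V_CH4 / V_total * 100
= 3014.23 / 4243.62 * 100
= 71.0297%

71.0297%


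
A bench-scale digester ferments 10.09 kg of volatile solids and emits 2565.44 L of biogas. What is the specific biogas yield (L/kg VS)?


Y = V / VS
= 2565.44 / 10.09
= 254.2557 L/kg VS

254.2557 L/kg VS


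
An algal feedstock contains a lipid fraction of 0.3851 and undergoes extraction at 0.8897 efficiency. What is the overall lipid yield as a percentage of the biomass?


Y = lipid_content * extraction_eff * 100
= 0.3851 * 0.8897 * 100
= 34.2623%

34.2623%


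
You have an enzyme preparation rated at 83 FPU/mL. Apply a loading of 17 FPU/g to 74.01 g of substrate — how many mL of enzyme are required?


V = dosage * m_sub / activity
V = 17 * 74.01 / 83
V = 15.1587 mL

15.1587 mL


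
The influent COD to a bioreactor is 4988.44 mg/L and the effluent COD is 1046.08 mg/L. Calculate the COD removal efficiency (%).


eta = (COD_in - COD_out) / COD_in * 100
= (4988.44 - 1046.08) / 4988.44 * 100
= 79.0299%

79.0299%


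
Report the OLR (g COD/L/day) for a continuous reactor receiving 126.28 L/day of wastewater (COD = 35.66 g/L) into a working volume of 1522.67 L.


OLR = Q * S / V
= 126.28 * 35.66 / 1522.67
= 2.9574 g/L/day

2.9574 g/L/day


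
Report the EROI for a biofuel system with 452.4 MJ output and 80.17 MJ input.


EROI = E_out / E_in
= 452.4 / 80.17
= 5.6430

5.6430


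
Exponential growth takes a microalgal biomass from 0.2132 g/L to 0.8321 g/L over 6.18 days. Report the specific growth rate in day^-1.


mu = ln(X2/X1) / dt
= ln(0.8321/0.2132) / 6.18
= 0.2203 per day

0.2203 per day


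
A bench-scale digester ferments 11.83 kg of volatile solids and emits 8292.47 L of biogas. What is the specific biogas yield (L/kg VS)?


Y = V / VS
= 8292.47 / 11.83
= 700.9696 L/kg VS

700.9696 L/kg VS


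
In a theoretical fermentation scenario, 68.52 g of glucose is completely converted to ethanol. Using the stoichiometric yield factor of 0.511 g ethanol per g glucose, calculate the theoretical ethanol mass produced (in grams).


Theoretical ethanol yield: m_EtOH = 0.511 * m_glucose
m_EtOH = 0.511 * 68.52 = 35.0137 g

35.0137 g


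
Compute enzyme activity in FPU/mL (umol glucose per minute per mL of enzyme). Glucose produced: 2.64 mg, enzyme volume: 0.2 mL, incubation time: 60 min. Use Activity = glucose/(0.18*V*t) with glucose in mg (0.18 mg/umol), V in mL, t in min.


Activity = glucose_mg / (0.18 mg/umol * V_mL * t_min)
= 2.64 / (0.18 * 0.2 * 60)
= 1.2222 FPU/mL

1.2222 FPU/mL


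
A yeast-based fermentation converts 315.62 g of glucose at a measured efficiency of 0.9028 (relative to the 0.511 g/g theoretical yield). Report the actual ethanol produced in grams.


Actual ethanol: m = 0.511 * 315.62 * 0.9028
m = 145.6052 g

145.6052 g


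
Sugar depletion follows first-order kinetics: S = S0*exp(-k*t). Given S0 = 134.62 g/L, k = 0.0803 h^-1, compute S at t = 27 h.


S = S0 * exp(-k * t)
S = 134.62 * exp(-0.0803 * 27)
S = 15.3998 g/L

15.3998 g/L


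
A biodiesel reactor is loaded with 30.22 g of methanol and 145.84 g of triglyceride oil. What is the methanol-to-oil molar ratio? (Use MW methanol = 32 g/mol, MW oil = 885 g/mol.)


Molar ratio = n_MeOH / n_oil = (MeOH/32) / (oil/885) = (MeOH * 885) / (32 * oil)
= (30.22 * 885) / (32 * 145.84)
= 5.7307

5.7307


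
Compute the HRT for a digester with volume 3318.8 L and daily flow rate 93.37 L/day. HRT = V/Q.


HRT = V / Q
= 3318.8 / 93.37
= 35.5446 days

35.5446 days


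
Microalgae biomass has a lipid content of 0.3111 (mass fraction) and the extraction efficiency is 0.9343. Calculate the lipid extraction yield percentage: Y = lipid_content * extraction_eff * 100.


Y = lipid_content * extraction_eff * 100
= 0.3111 * 0.9343 * 100
= 29.0661%

29.0661%


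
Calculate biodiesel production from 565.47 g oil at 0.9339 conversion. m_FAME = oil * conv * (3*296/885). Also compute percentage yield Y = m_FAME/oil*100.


m_FAME = oil * conv * (3 * 296 / 885) = oil * conv * (888/885)
= 565.47 * 0.9339 * 888 / 885
= 529.8826 g
Y = m_FAME / oil * 100 = conv * (888/885) * 100
= 0.9339 * 888 / 885 * 100
= 93.71%

529.8826 g FAME; Y = 93.71%


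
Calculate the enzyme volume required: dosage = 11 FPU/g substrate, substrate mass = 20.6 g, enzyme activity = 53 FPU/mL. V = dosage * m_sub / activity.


V = dosage * m_sub / activity
V = 11 * 20.6 / 53
V = 4.2755 mL

4.2755 mL


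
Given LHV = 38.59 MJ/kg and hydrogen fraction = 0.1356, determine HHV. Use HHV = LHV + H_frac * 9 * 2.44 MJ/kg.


HHV = LHV + H_frac * 9 * 2.44
= 38.59 + 0.1356 * 9 * 2.44
= 41.5678 MJ/kg

41.5678 MJ/kg


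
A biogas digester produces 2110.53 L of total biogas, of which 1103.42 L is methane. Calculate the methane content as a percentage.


CH4% = V_CH4 / V_total * 100
= 1103.42 / 2110.53 * 100
= 52.2817%

52.2817%


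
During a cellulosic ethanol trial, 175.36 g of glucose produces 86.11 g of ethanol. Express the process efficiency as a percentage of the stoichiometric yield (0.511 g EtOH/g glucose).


Fermentation efficiency = (actual / (0.511 * glucose)) * 100
= (86.11 / (0.511 * 175.36)) * 100
= 96.0953%

96.0953%


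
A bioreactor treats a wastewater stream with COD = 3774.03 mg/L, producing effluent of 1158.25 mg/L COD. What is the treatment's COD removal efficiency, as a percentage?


eta = (COD_in - COD_out) / COD_in * 100
= (3774.03 - 1158.25) / 3774.03 * 100
= 69.3100%

69.3100%


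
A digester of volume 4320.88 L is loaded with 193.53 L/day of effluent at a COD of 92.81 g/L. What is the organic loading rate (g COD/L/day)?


OLR = Q * S / V
= 193.53 * 92.81 / 4320.88
= 4.1569 g/L/day

4.1569 g/L/day


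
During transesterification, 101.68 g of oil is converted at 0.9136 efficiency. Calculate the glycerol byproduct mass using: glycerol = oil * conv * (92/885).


glycerol = oil * conv * (92/885)
= 101.68 * 0.9136 * 92 / 885
= 9.6569 g

9.6569 g


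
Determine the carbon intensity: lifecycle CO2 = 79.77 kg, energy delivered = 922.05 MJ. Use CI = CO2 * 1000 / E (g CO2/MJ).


CI = CO2 * 1000 / E
= 79.77 * 1000 / 922.05
= 86.5137 g CO2/MJ

86.5137 g CO2/MJ


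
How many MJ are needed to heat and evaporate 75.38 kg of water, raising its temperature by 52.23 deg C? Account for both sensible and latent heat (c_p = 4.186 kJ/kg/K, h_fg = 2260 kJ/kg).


E = m_water * (4.186 * dT + 2260) / 1000
= 75.38 * (4.186 * 52.23 + 2260) / 1000
= 186.8395 MJ

186.8395 MJ


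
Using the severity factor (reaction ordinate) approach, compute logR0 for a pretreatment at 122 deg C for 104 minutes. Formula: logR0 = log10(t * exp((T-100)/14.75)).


logR0 = log10(t * exp((T - 100) / 14.75))
= log10(104 * exp((122 - 100) / 14.75))
= 2.6648

2.6648


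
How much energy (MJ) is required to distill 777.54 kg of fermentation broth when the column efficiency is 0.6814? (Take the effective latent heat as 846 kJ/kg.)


E = m * 846 / (eta * 1000)
= 777.54 * 846 / (0.6814 * 1000)
= 965.3637 MJ

965.3637 MJ


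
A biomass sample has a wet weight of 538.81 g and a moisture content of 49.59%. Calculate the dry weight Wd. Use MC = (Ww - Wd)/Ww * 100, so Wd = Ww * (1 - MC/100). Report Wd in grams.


Wd = Ww * (1 - MC/100)
= 538.81 * (1 - 49.59/100)
= 271.6141 g

271.6141 g


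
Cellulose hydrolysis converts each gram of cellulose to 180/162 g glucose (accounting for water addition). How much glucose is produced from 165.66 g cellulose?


glucose = cellulose * 180/162
= 165.66 * 180/162
= 184.0667 g

184.0667 g
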